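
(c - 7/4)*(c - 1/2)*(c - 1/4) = c^3 - 5*c^2/2 + 23*c/16 - 7/32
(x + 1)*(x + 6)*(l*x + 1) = l*x^3 + 7*l*x^2 + 6*l*x + x^2 + 7*x + 6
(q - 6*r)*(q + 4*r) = q^2 - 2*q*r - 24*r^2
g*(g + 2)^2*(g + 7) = g^4 + 11*g^3 + 32*g^2 + 28*g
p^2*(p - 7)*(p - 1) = p^4 - 8*p^3 + 7*p^2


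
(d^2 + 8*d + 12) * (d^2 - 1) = d^4 + 8*d^3 + 11*d^2 - 8*d - 12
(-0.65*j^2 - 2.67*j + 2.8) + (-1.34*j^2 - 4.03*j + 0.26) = -1.99*j^2 - 6.7*j + 3.06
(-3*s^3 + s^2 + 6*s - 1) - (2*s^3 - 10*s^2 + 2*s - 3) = -5*s^3 + 11*s^2 + 4*s + 2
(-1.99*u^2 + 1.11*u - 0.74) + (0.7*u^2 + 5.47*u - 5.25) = -1.29*u^2 + 6.58*u - 5.99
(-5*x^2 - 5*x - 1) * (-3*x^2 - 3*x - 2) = 15*x^4 + 30*x^3 + 28*x^2 + 13*x + 2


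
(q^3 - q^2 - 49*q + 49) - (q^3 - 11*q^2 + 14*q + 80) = 10*q^2 - 63*q - 31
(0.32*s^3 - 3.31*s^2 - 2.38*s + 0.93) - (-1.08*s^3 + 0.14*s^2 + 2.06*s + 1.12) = 1.4*s^3 - 3.45*s^2 - 4.44*s - 0.19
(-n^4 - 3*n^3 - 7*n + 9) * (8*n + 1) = -8*n^5 - 25*n^4 - 3*n^3 - 56*n^2 + 65*n + 9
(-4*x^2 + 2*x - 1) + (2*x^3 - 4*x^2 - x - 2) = 2*x^3 - 8*x^2 + x - 3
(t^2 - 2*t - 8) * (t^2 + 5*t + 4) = t^4 + 3*t^3 - 14*t^2 - 48*t - 32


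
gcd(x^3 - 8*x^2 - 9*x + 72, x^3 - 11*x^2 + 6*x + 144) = x^2 - 5*x - 24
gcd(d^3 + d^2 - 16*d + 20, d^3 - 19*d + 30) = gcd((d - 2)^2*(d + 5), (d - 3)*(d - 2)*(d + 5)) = d^2 + 3*d - 10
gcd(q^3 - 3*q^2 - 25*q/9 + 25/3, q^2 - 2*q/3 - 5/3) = q - 5/3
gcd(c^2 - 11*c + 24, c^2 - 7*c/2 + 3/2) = c - 3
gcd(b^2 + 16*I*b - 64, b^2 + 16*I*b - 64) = b^2 + 16*I*b - 64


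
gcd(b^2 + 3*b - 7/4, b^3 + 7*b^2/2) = b + 7/2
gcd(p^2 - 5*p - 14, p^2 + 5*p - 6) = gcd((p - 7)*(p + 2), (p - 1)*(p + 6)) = 1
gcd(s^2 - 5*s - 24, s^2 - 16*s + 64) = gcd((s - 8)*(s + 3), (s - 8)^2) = s - 8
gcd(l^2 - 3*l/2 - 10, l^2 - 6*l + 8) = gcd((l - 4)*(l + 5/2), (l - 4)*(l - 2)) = l - 4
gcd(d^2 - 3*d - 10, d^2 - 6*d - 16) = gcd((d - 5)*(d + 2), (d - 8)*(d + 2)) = d + 2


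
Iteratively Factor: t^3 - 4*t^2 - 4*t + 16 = (t + 2)*(t^2 - 6*t + 8) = (t - 4)*(t + 2)*(t - 2)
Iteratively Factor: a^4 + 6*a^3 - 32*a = (a + 4)*(a^3 + 2*a^2 - 8*a) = (a - 2)*(a + 4)*(a^2 + 4*a) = a*(a - 2)*(a + 4)*(a + 4)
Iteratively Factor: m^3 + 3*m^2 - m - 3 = (m + 3)*(m^2 - 1) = (m - 1)*(m + 3)*(m + 1)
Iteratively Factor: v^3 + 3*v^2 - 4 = (v + 2)*(v^2 + v - 2) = (v + 2)^2*(v - 1)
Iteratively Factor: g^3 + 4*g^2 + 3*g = (g + 1)*(g^2 + 3*g) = (g + 1)*(g + 3)*(g)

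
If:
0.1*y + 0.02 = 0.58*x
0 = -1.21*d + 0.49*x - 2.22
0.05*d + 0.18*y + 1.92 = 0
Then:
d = -2.52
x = -1.68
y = -9.97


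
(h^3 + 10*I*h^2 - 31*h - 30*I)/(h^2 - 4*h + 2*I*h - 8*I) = (h^2 + 8*I*h - 15)/(h - 4)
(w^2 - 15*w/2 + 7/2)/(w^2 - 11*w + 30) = (2*w^2 - 15*w + 7)/(2*(w^2 - 11*w + 30))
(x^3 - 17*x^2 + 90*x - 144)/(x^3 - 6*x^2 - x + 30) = (x^2 - 14*x + 48)/(x^2 - 3*x - 10)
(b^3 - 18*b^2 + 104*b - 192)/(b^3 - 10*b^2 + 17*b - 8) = (b^2 - 10*b + 24)/(b^2 - 2*b + 1)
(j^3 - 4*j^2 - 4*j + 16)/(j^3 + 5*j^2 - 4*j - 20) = (j - 4)/(j + 5)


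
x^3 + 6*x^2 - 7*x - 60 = (x - 3)*(x + 4)*(x + 5)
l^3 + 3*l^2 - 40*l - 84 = (l - 6)*(l + 2)*(l + 7)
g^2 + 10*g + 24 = (g + 4)*(g + 6)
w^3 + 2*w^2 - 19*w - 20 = (w - 4)*(w + 1)*(w + 5)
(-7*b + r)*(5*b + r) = -35*b^2 - 2*b*r + r^2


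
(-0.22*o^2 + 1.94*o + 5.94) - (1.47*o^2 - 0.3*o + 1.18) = -1.69*o^2 + 2.24*o + 4.76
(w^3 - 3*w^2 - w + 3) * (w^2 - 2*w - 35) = w^5 - 5*w^4 - 30*w^3 + 110*w^2 + 29*w - 105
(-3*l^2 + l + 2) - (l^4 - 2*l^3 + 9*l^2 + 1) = -l^4 + 2*l^3 - 12*l^2 + l + 1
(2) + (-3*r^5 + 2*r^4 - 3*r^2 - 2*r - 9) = -3*r^5 + 2*r^4 - 3*r^2 - 2*r - 7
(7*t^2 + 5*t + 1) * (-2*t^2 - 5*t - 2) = -14*t^4 - 45*t^3 - 41*t^2 - 15*t - 2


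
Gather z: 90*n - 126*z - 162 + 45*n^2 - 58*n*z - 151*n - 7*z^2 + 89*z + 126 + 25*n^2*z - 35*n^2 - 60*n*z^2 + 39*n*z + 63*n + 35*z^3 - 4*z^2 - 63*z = 10*n^2 + 2*n + 35*z^3 + z^2*(-60*n - 11) + z*(25*n^2 - 19*n - 100) - 36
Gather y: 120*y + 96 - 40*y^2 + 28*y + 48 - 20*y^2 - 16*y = -60*y^2 + 132*y + 144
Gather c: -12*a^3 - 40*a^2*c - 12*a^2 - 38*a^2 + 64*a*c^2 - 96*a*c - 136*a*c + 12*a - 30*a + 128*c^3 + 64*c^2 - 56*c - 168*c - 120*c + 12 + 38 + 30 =-12*a^3 - 50*a^2 - 18*a + 128*c^3 + c^2*(64*a + 64) + c*(-40*a^2 - 232*a - 344) + 80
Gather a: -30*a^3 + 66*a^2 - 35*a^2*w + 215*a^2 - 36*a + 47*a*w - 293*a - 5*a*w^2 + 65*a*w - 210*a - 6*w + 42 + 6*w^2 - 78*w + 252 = -30*a^3 + a^2*(281 - 35*w) + a*(-5*w^2 + 112*w - 539) + 6*w^2 - 84*w + 294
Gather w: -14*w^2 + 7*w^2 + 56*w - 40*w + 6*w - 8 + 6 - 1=-7*w^2 + 22*w - 3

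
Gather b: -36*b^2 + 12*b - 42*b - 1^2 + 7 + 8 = -36*b^2 - 30*b + 14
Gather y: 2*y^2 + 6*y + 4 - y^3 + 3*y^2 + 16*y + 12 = -y^3 + 5*y^2 + 22*y + 16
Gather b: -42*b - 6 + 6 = -42*b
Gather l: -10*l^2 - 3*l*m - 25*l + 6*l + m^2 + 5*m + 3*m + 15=-10*l^2 + l*(-3*m - 19) + m^2 + 8*m + 15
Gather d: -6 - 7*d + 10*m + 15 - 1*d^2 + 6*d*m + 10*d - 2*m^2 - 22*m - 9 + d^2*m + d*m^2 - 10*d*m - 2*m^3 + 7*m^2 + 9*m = d^2*(m - 1) + d*(m^2 - 4*m + 3) - 2*m^3 + 5*m^2 - 3*m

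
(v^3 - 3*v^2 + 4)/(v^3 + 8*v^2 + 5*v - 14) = (v^3 - 3*v^2 + 4)/(v^3 + 8*v^2 + 5*v - 14)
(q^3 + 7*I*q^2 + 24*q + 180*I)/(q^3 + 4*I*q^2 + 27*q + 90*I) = (q + 6*I)/(q + 3*I)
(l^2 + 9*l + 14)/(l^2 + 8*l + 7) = (l + 2)/(l + 1)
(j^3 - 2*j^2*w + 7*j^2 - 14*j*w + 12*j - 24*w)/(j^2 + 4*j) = j - 2*w + 3 - 6*w/j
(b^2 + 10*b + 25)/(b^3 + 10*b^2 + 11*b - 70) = (b + 5)/(b^2 + 5*b - 14)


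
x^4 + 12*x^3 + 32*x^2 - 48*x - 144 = (x - 2)*(x + 2)*(x + 6)^2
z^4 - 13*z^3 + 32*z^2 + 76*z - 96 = (z - 8)*(z - 6)*(z - 1)*(z + 2)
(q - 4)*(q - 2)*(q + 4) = q^3 - 2*q^2 - 16*q + 32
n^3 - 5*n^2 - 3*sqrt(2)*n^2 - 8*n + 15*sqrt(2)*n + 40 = (n - 5)*(n - 4*sqrt(2))*(n + sqrt(2))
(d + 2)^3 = d^3 + 6*d^2 + 12*d + 8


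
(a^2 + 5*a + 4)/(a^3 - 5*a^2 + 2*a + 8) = (a + 4)/(a^2 - 6*a + 8)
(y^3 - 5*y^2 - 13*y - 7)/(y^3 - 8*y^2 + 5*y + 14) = (y + 1)/(y - 2)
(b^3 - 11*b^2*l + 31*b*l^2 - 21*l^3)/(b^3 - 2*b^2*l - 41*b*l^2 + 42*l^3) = (b - 3*l)/(b + 6*l)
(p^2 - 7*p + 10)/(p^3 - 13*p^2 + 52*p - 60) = 1/(p - 6)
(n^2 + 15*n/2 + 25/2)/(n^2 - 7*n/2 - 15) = (n + 5)/(n - 6)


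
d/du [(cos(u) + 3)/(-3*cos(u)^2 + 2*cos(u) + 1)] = (-3*cos(u)^2 - 18*cos(u) + 5)*sin(u)/((cos(u) - 1)^2*(3*cos(u) + 1)^2)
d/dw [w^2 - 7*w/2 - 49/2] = 2*w - 7/2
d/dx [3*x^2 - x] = 6*x - 1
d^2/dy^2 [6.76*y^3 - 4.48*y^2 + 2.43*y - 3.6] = 40.56*y - 8.96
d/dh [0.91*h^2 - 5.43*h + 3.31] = 1.82*h - 5.43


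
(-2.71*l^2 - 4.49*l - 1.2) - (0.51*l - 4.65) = -2.71*l^2 - 5.0*l + 3.45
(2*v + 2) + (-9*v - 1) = 1 - 7*v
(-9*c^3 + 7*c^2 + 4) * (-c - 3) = 9*c^4 + 20*c^3 - 21*c^2 - 4*c - 12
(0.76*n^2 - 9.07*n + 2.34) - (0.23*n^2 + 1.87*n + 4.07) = 0.53*n^2 - 10.94*n - 1.73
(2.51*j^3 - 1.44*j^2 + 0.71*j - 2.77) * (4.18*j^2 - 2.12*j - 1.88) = 10.4918*j^5 - 11.3404*j^4 + 1.3018*j^3 - 10.3766*j^2 + 4.5376*j + 5.2076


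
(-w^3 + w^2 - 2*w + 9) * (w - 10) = -w^4 + 11*w^3 - 12*w^2 + 29*w - 90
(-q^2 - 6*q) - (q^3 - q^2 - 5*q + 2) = -q^3 - q - 2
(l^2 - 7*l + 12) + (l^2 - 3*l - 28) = 2*l^2 - 10*l - 16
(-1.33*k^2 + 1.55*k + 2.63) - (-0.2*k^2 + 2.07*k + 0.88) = -1.13*k^2 - 0.52*k + 1.75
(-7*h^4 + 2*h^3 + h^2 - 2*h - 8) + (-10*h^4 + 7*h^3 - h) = -17*h^4 + 9*h^3 + h^2 - 3*h - 8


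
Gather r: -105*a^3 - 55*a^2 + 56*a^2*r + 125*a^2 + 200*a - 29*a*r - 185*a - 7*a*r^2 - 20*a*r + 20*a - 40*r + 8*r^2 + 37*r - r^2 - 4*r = -105*a^3 + 70*a^2 + 35*a + r^2*(7 - 7*a) + r*(56*a^2 - 49*a - 7)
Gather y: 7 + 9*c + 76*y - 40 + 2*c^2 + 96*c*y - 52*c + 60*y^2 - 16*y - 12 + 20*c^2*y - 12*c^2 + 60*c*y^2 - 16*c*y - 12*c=-10*c^2 - 55*c + y^2*(60*c + 60) + y*(20*c^2 + 80*c + 60) - 45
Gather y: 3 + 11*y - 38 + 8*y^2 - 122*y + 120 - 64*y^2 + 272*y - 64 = -56*y^2 + 161*y + 21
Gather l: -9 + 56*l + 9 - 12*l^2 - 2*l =-12*l^2 + 54*l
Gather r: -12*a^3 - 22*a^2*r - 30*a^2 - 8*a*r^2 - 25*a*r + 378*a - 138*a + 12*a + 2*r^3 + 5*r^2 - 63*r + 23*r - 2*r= -12*a^3 - 30*a^2 + 252*a + 2*r^3 + r^2*(5 - 8*a) + r*(-22*a^2 - 25*a - 42)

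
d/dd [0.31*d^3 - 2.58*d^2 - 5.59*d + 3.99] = 0.93*d^2 - 5.16*d - 5.59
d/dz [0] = 0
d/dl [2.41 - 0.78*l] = -0.780000000000000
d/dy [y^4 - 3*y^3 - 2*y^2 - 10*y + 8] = 4*y^3 - 9*y^2 - 4*y - 10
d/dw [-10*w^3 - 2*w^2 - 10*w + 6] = -30*w^2 - 4*w - 10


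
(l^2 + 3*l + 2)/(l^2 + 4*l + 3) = (l + 2)/(l + 3)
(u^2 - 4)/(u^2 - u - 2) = (u + 2)/(u + 1)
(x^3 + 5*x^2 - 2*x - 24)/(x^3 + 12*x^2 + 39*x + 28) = (x^2 + x - 6)/(x^2 + 8*x + 7)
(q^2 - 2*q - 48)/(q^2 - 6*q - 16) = (q + 6)/(q + 2)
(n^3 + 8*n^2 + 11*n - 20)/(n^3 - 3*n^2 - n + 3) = (n^2 + 9*n + 20)/(n^2 - 2*n - 3)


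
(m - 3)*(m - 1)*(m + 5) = m^3 + m^2 - 17*m + 15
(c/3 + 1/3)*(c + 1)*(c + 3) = c^3/3 + 5*c^2/3 + 7*c/3 + 1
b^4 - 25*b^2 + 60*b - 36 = (b - 3)*(b - 2)*(b - 1)*(b + 6)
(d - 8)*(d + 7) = d^2 - d - 56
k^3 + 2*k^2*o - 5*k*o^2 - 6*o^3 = (k - 2*o)*(k + o)*(k + 3*o)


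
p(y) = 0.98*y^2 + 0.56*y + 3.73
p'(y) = 1.96*y + 0.56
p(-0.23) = 3.65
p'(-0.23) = 0.11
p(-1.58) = 5.29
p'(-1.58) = -2.54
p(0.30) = 3.99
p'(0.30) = 1.15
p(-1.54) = 5.19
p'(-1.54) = -2.46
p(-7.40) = 53.25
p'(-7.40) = -13.94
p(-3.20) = 11.97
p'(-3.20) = -5.71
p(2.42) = 10.82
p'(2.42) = 5.30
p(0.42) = 4.14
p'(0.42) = 1.38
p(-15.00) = 215.83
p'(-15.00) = -28.84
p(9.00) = 88.15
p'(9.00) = 18.20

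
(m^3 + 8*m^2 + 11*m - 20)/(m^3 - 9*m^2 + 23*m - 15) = (m^2 + 9*m + 20)/(m^2 - 8*m + 15)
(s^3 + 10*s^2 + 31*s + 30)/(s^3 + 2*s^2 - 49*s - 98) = (s^2 + 8*s + 15)/(s^2 - 49)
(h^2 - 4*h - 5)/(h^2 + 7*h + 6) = (h - 5)/(h + 6)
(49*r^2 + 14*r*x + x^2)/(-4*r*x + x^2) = (49*r^2 + 14*r*x + x^2)/(x*(-4*r + x))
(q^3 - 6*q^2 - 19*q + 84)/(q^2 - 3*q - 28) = q - 3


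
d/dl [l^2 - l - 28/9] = 2*l - 1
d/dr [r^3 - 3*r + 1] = 3*r^2 - 3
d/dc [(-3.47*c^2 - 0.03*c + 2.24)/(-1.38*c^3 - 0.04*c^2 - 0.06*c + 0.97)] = (-4.7886*c^4 - 0.0828*c^3 + 9.4806*c^2 - 6.5526*c + 0.1053)/(1.9044*c^6 + 0.1104*c^5 + 0.1672*c^4 - 2.6724*c^3 - 0.074*c^2 - 0.1164*c + 0.9409)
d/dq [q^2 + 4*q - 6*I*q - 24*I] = 2*q + 4 - 6*I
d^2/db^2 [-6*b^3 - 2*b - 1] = -36*b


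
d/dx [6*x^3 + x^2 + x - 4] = 18*x^2 + 2*x + 1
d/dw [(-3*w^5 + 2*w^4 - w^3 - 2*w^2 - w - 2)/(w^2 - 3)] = (-9*w^6 + 4*w^5 + 44*w^4 - 24*w^3 + 10*w^2 + 16*w + 3)/(w^4 - 6*w^2 + 9)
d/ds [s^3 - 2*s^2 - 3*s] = 3*s^2 - 4*s - 3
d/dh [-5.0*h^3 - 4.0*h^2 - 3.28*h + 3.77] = -15.0*h^2 - 8.0*h - 3.28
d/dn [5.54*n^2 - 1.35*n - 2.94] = 11.08*n - 1.35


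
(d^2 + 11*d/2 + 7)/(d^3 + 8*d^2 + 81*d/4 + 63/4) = 2*(d + 2)/(2*d^2 + 9*d + 9)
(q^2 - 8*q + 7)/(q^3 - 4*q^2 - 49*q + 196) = (q - 1)/(q^2 + 3*q - 28)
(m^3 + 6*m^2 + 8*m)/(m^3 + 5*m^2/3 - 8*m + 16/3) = 3*m*(m + 2)/(3*m^2 - 7*m + 4)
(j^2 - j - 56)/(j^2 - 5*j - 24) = (j + 7)/(j + 3)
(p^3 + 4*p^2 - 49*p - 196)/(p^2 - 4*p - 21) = (p^2 + 11*p + 28)/(p + 3)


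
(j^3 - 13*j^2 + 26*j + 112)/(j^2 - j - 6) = (j^2 - 15*j + 56)/(j - 3)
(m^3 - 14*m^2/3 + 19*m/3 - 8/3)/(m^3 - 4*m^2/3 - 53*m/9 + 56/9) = 3*(m - 1)/(3*m + 7)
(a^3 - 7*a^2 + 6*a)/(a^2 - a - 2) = a*(-a^2 + 7*a - 6)/(-a^2 + a + 2)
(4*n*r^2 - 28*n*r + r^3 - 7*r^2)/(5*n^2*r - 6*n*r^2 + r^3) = (4*n*r - 28*n + r^2 - 7*r)/(5*n^2 - 6*n*r + r^2)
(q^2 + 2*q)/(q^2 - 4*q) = (q + 2)/(q - 4)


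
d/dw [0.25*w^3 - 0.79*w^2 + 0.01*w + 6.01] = 0.75*w^2 - 1.58*w + 0.01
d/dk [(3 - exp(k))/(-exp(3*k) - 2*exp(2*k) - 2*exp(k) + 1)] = (-2*exp(3*k) + 7*exp(2*k) + 12*exp(k) + 5)*exp(k)/(exp(6*k) + 4*exp(5*k) + 8*exp(4*k) + 6*exp(3*k) - 4*exp(k) + 1)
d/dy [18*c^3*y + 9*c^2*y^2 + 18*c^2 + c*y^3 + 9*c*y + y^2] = 18*c^3 + 18*c^2*y + 3*c*y^2 + 9*c + 2*y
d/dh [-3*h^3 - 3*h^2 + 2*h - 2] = -9*h^2 - 6*h + 2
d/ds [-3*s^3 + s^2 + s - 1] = -9*s^2 + 2*s + 1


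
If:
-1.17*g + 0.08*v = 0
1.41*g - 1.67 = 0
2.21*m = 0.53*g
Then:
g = 1.18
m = 0.28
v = 17.32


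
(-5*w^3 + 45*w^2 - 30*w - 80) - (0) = -5*w^3 + 45*w^2 - 30*w - 80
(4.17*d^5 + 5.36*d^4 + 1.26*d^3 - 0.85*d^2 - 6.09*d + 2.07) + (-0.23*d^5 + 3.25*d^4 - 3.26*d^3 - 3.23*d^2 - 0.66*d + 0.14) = 3.94*d^5 + 8.61*d^4 - 2.0*d^3 - 4.08*d^2 - 6.75*d + 2.21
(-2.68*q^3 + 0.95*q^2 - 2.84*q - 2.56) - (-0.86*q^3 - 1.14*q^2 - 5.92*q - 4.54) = -1.82*q^3 + 2.09*q^2 + 3.08*q + 1.98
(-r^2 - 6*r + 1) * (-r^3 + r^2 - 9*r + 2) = r^5 + 5*r^4 + 2*r^3 + 53*r^2 - 21*r + 2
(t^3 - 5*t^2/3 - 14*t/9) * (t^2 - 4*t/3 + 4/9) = t^5 - 3*t^4 + 10*t^3/9 + 4*t^2/3 - 56*t/81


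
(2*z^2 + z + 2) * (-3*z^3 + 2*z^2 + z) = -6*z^5 + z^4 - 2*z^3 + 5*z^2 + 2*z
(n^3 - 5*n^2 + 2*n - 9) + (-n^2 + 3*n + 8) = n^3 - 6*n^2 + 5*n - 1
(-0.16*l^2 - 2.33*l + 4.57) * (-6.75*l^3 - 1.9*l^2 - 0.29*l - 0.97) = 1.08*l^5 + 16.0315*l^4 - 26.3741*l^3 - 7.8521*l^2 + 0.9348*l - 4.4329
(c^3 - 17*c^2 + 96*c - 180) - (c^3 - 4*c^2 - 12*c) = -13*c^2 + 108*c - 180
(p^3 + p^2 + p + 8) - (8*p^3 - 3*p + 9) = -7*p^3 + p^2 + 4*p - 1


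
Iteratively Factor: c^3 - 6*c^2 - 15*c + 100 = (c - 5)*(c^2 - c - 20) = (c - 5)*(c + 4)*(c - 5)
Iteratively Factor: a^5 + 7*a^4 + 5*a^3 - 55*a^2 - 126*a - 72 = (a + 3)*(a^4 + 4*a^3 - 7*a^2 - 34*a - 24) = (a - 3)*(a + 3)*(a^3 + 7*a^2 + 14*a + 8) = (a - 3)*(a + 2)*(a + 3)*(a^2 + 5*a + 4) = (a - 3)*(a + 1)*(a + 2)*(a + 3)*(a + 4)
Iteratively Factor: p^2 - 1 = (p - 1)*(p + 1)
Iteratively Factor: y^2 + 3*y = (y)*(y + 3)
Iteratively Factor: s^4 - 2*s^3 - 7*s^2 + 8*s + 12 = (s - 2)*(s^3 - 7*s - 6) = (s - 2)*(s + 2)*(s^2 - 2*s - 3) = (s - 3)*(s - 2)*(s + 2)*(s + 1)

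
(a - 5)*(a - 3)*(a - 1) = a^3 - 9*a^2 + 23*a - 15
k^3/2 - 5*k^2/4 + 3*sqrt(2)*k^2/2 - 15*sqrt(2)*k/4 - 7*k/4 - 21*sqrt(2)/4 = (k/2 + 1/2)*(k - 7/2)*(k + 3*sqrt(2))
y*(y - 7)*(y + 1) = y^3 - 6*y^2 - 7*y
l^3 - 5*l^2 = l^2*(l - 5)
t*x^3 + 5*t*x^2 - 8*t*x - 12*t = (x - 2)*(x + 6)*(t*x + t)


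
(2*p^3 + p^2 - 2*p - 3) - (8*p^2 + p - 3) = 2*p^3 - 7*p^2 - 3*p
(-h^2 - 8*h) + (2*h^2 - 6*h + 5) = h^2 - 14*h + 5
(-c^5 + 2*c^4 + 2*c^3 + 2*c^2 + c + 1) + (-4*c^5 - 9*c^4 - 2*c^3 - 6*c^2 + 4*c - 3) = -5*c^5 - 7*c^4 - 4*c^2 + 5*c - 2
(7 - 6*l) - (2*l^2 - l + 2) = -2*l^2 - 5*l + 5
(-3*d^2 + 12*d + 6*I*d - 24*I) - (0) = -3*d^2 + 12*d + 6*I*d - 24*I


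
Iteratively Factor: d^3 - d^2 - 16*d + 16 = (d - 1)*(d^2 - 16) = (d - 1)*(d + 4)*(d - 4)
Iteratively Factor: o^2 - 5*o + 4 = (o - 1)*(o - 4)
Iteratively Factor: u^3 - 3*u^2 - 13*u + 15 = (u + 3)*(u^2 - 6*u + 5) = (u - 1)*(u + 3)*(u - 5)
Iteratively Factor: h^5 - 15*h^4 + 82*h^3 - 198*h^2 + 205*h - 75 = (h - 1)*(h^4 - 14*h^3 + 68*h^2 - 130*h + 75) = (h - 5)*(h - 1)*(h^3 - 9*h^2 + 23*h - 15) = (h - 5)*(h - 3)*(h - 1)*(h^2 - 6*h + 5) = (h - 5)*(h - 3)*(h - 1)^2*(h - 5)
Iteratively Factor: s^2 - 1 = (s - 1)*(s + 1)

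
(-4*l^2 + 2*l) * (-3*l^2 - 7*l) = 12*l^4 + 22*l^3 - 14*l^2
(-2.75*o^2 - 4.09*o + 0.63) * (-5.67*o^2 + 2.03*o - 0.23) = 15.5925*o^4 + 17.6078*o^3 - 11.2423*o^2 + 2.2196*o - 0.1449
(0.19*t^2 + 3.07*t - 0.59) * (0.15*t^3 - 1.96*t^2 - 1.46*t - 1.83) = 0.0285*t^5 + 0.0881*t^4 - 6.3831*t^3 - 3.6735*t^2 - 4.7567*t + 1.0797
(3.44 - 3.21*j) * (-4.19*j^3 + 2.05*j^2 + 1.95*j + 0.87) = 13.4499*j^4 - 20.9941*j^3 + 0.7925*j^2 + 3.9153*j + 2.9928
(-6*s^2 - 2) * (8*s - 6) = -48*s^3 + 36*s^2 - 16*s + 12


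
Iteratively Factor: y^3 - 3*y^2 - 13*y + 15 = (y - 1)*(y^2 - 2*y - 15) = (y - 5)*(y - 1)*(y + 3)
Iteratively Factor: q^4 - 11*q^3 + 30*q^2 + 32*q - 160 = (q - 4)*(q^3 - 7*q^2 + 2*q + 40) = (q - 4)*(q + 2)*(q^2 - 9*q + 20) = (q - 4)^2*(q + 2)*(q - 5)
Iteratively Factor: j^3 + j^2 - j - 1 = (j + 1)*(j^2 - 1) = (j + 1)^2*(j - 1)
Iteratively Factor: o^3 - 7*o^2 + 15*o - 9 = (o - 3)*(o^2 - 4*o + 3) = (o - 3)*(o - 1)*(o - 3)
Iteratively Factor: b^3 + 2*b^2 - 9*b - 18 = (b - 3)*(b^2 + 5*b + 6) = (b - 3)*(b + 3)*(b + 2)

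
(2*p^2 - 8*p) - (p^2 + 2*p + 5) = p^2 - 10*p - 5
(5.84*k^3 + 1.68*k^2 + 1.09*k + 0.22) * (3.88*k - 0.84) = 22.6592*k^4 + 1.6128*k^3 + 2.818*k^2 - 0.0620000000000001*k - 0.1848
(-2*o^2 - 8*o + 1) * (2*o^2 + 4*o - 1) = -4*o^4 - 24*o^3 - 28*o^2 + 12*o - 1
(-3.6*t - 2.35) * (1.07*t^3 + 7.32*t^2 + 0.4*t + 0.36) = -3.852*t^4 - 28.8665*t^3 - 18.642*t^2 - 2.236*t - 0.846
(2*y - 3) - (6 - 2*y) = 4*y - 9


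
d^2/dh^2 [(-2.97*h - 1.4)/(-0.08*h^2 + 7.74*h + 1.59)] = ((45.7516 - 1.4256*h)*(-0.08*h^2 + 7.74*h + 1.59) - (0.16*h - 7.74)*(0.32*h - 15.48)*(2.97*h + 1.4))/(-0.08*h^2 + 7.74*h + 1.59)^3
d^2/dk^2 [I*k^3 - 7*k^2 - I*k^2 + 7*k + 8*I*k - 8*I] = 6*I*k - 14 - 2*I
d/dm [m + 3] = 1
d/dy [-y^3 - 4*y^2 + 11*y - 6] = -3*y^2 - 8*y + 11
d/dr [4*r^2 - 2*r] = 8*r - 2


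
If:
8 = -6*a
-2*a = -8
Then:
No Solution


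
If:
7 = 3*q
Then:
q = 7/3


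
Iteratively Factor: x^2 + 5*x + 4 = (x + 1)*(x + 4)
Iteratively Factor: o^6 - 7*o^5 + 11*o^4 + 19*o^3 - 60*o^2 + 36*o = (o + 2)*(o^5 - 9*o^4 + 29*o^3 - 39*o^2 + 18*o) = (o - 3)*(o + 2)*(o^4 - 6*o^3 + 11*o^2 - 6*o) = o*(o - 3)*(o + 2)*(o^3 - 6*o^2 + 11*o - 6) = o*(o - 3)*(o - 1)*(o + 2)*(o^2 - 5*o + 6) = o*(o - 3)^2*(o - 1)*(o + 2)*(o - 2)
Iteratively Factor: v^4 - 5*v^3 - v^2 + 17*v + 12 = (v - 3)*(v^3 - 2*v^2 - 7*v - 4) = (v - 3)*(v + 1)*(v^2 - 3*v - 4) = (v - 3)*(v + 1)^2*(v - 4)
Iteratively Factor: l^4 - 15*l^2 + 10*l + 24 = (l - 3)*(l^3 + 3*l^2 - 6*l - 8) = (l - 3)*(l + 4)*(l^2 - l - 2) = (l - 3)*(l + 1)*(l + 4)*(l - 2)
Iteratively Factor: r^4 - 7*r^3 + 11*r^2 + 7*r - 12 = (r - 3)*(r^3 - 4*r^2 - r + 4) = (r - 3)*(r + 1)*(r^2 - 5*r + 4) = (r - 4)*(r - 3)*(r + 1)*(r - 1)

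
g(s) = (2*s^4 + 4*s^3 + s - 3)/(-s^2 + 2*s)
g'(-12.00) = 40.17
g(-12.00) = -205.62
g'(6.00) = -29.99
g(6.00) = -144.12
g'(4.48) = -20.72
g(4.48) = -105.02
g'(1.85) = 1385.04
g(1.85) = 171.54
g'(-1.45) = 1.16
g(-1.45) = 1.56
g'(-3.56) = 7.38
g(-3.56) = -6.78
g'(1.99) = 314984.42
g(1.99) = 3109.41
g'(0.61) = 9.89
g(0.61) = -1.42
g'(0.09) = 185.46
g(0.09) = -16.91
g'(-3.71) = 7.92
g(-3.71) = -7.93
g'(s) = (2*s - 2)*(2*s^4 + 4*s^3 + s - 3)/(-s^2 + 2*s)^2 + (8*s^3 + 12*s^2 + 1)/(-s^2 + 2*s) = (-4*s^5 + 8*s^4 + 16*s^3 + s^2 - 6*s + 6)/(s^2*(s^2 - 4*s + 4))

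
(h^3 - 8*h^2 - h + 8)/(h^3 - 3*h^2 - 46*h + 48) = (h + 1)/(h + 6)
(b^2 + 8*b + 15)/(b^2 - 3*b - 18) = (b + 5)/(b - 6)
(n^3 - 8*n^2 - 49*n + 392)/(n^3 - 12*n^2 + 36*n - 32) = (n^2 - 49)/(n^2 - 4*n + 4)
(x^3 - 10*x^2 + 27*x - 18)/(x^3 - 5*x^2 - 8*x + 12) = (x - 3)/(x + 2)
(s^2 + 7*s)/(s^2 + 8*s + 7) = s/(s + 1)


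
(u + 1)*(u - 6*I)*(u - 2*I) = u^3 + u^2 - 8*I*u^2 - 12*u - 8*I*u - 12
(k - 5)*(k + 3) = k^2 - 2*k - 15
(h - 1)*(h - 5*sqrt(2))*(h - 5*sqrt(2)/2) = h^3 - 15*sqrt(2)*h^2/2 - h^2 + 15*sqrt(2)*h/2 + 25*h - 25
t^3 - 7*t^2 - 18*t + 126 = (t - 7)*(t - 3*sqrt(2))*(t + 3*sqrt(2))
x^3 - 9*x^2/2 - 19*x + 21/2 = (x - 7)*(x - 1/2)*(x + 3)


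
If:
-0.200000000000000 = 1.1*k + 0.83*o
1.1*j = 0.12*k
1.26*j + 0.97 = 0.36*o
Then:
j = -0.19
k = -1.72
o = 2.04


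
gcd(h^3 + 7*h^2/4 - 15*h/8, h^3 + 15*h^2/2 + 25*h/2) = h^2 + 5*h/2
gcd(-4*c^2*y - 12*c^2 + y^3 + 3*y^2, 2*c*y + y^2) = 2*c + y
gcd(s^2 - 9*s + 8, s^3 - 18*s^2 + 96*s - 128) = s - 8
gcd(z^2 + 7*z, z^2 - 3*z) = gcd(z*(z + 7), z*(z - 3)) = z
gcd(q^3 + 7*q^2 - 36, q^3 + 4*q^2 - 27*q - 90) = q^2 + 9*q + 18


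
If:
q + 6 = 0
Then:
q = -6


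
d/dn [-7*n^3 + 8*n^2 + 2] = n*(16 - 21*n)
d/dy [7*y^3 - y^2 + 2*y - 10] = 21*y^2 - 2*y + 2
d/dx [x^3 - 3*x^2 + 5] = 3*x*(x - 2)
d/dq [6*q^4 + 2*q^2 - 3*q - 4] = 24*q^3 + 4*q - 3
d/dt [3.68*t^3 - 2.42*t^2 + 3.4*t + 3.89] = 11.04*t^2 - 4.84*t + 3.4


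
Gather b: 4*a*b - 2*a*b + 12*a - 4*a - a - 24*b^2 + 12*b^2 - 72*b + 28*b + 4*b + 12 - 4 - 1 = 7*a - 12*b^2 + b*(2*a - 40) + 7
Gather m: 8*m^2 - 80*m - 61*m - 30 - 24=8*m^2 - 141*m - 54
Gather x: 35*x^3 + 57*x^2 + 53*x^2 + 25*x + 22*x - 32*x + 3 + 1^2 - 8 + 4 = 35*x^3 + 110*x^2 + 15*x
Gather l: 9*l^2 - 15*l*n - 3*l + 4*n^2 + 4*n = 9*l^2 + l*(-15*n - 3) + 4*n^2 + 4*n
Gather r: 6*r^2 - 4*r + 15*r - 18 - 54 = 6*r^2 + 11*r - 72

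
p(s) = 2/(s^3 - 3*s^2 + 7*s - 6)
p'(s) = 2*(-3*s^2 + 6*s - 7)/(s^3 - 3*s^2 + 7*s - 6)^2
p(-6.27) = -0.00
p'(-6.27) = -0.00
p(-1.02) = -0.12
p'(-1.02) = -0.11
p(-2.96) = -0.03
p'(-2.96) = -0.02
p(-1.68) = -0.06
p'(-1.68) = -0.05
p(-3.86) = -0.01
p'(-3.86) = -0.01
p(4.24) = 0.04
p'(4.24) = -0.03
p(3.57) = 0.08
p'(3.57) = -0.07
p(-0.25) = -0.25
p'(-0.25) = -0.27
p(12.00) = 0.00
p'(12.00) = 0.00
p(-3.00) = -0.02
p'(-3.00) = -0.02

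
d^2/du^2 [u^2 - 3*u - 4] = 2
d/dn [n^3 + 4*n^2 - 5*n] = 3*n^2 + 8*n - 5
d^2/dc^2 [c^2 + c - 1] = 2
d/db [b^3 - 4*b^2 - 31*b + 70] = 3*b^2 - 8*b - 31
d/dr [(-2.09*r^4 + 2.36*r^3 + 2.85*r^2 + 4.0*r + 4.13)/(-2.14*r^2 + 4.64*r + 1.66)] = (8.9452*r^5 - 34.1432*r^4 + 8.0232*r^3 + 33.5368*r^2 + 27.1384*r - 12.5232)/(4.5796*r^4 - 19.8592*r^3 + 14.4248*r^2 + 15.4048*r + 2.7556)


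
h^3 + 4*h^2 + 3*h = h*(h + 1)*(h + 3)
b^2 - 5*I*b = b*(b - 5*I)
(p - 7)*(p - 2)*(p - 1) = p^3 - 10*p^2 + 23*p - 14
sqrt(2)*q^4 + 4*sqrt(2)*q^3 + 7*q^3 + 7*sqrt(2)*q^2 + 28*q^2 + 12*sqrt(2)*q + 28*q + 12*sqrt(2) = (q + 2)^2*(q + 3*sqrt(2))*(sqrt(2)*q + 1)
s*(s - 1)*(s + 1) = s^3 - s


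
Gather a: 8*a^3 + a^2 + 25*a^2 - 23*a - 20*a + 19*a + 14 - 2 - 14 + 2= 8*a^3 + 26*a^2 - 24*a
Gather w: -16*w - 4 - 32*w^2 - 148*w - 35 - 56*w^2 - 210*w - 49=-88*w^2 - 374*w - 88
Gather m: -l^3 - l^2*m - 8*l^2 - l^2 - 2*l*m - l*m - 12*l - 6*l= -l^3 - 9*l^2 - 18*l + m*(-l^2 - 3*l)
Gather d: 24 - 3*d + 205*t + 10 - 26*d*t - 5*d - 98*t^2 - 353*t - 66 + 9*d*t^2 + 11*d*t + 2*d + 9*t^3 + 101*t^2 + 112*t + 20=d*(9*t^2 - 15*t - 6) + 9*t^3 + 3*t^2 - 36*t - 12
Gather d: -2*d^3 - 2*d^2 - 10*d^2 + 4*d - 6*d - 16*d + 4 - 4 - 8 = -2*d^3 - 12*d^2 - 18*d - 8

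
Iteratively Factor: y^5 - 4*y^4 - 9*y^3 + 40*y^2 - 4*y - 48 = (y - 2)*(y^4 - 2*y^3 - 13*y^2 + 14*y + 24) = (y - 2)*(y + 1)*(y^3 - 3*y^2 - 10*y + 24) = (y - 2)^2*(y + 1)*(y^2 - y - 12) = (y - 2)^2*(y + 1)*(y + 3)*(y - 4)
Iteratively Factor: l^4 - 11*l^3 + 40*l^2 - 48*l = (l)*(l^3 - 11*l^2 + 40*l - 48) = l*(l - 4)*(l^2 - 7*l + 12) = l*(l - 4)*(l - 3)*(l - 4)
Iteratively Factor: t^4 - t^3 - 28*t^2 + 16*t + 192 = (t - 4)*(t^3 + 3*t^2 - 16*t - 48) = (t - 4)*(t + 4)*(t^2 - t - 12) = (t - 4)^2*(t + 4)*(t + 3)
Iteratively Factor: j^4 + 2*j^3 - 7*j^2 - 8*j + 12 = (j - 1)*(j^3 + 3*j^2 - 4*j - 12) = (j - 1)*(j + 3)*(j^2 - 4) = (j - 2)*(j - 1)*(j + 3)*(j + 2)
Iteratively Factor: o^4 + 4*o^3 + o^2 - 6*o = (o)*(o^3 + 4*o^2 + o - 6) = o*(o + 2)*(o^2 + 2*o - 3) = o*(o + 2)*(o + 3)*(o - 1)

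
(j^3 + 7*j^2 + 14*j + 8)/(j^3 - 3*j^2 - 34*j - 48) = (j^2 + 5*j + 4)/(j^2 - 5*j - 24)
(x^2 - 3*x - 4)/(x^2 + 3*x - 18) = (x^2 - 3*x - 4)/(x^2 + 3*x - 18)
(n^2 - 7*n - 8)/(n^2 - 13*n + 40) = (n + 1)/(n - 5)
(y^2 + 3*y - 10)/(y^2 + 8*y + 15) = (y - 2)/(y + 3)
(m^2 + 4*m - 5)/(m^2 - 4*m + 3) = (m + 5)/(m - 3)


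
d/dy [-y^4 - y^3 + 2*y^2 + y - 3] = -4*y^3 - 3*y^2 + 4*y + 1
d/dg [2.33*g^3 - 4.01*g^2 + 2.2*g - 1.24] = 6.99*g^2 - 8.02*g + 2.2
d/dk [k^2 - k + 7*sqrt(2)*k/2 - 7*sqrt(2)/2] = 2*k - 1 + 7*sqrt(2)/2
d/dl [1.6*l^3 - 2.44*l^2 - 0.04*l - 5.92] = 4.8*l^2 - 4.88*l - 0.04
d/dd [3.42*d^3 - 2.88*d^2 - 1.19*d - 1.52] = 10.26*d^2 - 5.76*d - 1.19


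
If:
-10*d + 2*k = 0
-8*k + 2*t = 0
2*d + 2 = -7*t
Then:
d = -1/71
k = -5/71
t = -20/71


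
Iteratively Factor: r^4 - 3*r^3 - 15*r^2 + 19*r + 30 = (r + 3)*(r^3 - 6*r^2 + 3*r + 10) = (r - 5)*(r + 3)*(r^2 - r - 2) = (r - 5)*(r + 1)*(r + 3)*(r - 2)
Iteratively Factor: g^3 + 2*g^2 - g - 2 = (g + 2)*(g^2 - 1) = (g - 1)*(g + 2)*(g + 1)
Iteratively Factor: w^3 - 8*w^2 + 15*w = (w)*(w^2 - 8*w + 15) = w*(w - 5)*(w - 3)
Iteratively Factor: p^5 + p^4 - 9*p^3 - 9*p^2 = (p + 3)*(p^4 - 2*p^3 - 3*p^2) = (p - 3)*(p + 3)*(p^3 + p^2) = (p - 3)*(p + 1)*(p + 3)*(p^2) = p*(p - 3)*(p + 1)*(p + 3)*(p)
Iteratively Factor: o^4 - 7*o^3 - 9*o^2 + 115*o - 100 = (o - 5)*(o^3 - 2*o^2 - 19*o + 20) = (o - 5)*(o - 1)*(o^2 - o - 20) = (o - 5)^2*(o - 1)*(o + 4)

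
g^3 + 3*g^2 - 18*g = g*(g - 3)*(g + 6)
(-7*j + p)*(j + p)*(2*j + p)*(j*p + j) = -14*j^4*p - 14*j^4 - 19*j^3*p^2 - 19*j^3*p - 4*j^2*p^3 - 4*j^2*p^2 + j*p^4 + j*p^3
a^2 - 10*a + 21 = (a - 7)*(a - 3)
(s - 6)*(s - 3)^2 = s^3 - 12*s^2 + 45*s - 54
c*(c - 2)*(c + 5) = c^3 + 3*c^2 - 10*c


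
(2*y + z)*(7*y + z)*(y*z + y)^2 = 14*y^4*z^2 + 28*y^4*z + 14*y^4 + 9*y^3*z^3 + 18*y^3*z^2 + 9*y^3*z + y^2*z^4 + 2*y^2*z^3 + y^2*z^2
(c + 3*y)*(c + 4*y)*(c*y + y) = c^3*y + 7*c^2*y^2 + c^2*y + 12*c*y^3 + 7*c*y^2 + 12*y^3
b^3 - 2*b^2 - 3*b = b*(b - 3)*(b + 1)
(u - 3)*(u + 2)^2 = u^3 + u^2 - 8*u - 12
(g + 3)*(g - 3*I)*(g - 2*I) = g^3 + 3*g^2 - 5*I*g^2 - 6*g - 15*I*g - 18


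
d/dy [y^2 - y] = 2*y - 1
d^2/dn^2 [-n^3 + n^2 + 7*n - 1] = 2 - 6*n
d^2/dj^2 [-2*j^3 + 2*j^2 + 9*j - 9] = 4 - 12*j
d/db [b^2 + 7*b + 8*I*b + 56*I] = 2*b + 7 + 8*I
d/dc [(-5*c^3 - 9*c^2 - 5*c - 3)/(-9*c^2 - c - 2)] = (45*c^4 + 10*c^3 - 6*c^2 - 18*c + 7)/(81*c^4 + 18*c^3 + 37*c^2 + 4*c + 4)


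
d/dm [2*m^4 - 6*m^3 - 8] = m^2*(8*m - 18)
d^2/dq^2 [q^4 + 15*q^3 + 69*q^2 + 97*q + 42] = 12*q^2 + 90*q + 138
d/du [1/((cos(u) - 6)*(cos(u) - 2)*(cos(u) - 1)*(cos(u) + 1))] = 2*(2*cos(u)^3 - 12*cos(u)^2 + 11*cos(u) + 4)/((cos(u) - 6)^2*(cos(u) - 2)^2*sin(u)^3)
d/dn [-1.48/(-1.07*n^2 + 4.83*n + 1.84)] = (7.1484 - 3.1672*n)/(-1.07*n^2 + 4.83*n + 1.84)^2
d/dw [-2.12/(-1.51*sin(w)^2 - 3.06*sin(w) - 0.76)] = -(6.4024*sin(w) + 6.4872)*cos(w)/(1.51*sin(w)^2 + 3.06*sin(w) + 0.76)^2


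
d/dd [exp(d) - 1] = exp(d)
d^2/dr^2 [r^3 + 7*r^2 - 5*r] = 6*r + 14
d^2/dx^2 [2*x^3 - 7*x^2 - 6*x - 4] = 12*x - 14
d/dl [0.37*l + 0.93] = 0.370000000000000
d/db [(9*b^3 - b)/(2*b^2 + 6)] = (9*b^4 + 82*b^2 - 3)/(2*(b^4 + 6*b^2 + 9))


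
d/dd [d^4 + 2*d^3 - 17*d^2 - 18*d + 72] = 4*d^3 + 6*d^2 - 34*d - 18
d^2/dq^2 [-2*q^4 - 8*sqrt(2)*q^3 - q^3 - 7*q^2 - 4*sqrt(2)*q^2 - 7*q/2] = -24*q^2 - 48*sqrt(2)*q - 6*q - 14 - 8*sqrt(2)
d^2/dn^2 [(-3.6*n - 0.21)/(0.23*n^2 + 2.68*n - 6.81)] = (-(0.46*n + 2.68)*(0.92*n + 5.36)*(3.6*n + 0.21) + (4.968*n + 19.3926)*(0.23*n^2 + 2.68*n - 6.81))/(0.23*n^2 + 2.68*n - 6.81)^3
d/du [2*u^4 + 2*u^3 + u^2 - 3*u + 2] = 8*u^3 + 6*u^2 + 2*u - 3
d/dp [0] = 0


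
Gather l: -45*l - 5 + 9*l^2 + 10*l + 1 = 9*l^2 - 35*l - 4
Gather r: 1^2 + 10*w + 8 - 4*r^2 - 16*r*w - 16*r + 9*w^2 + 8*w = -4*r^2 + r*(-16*w - 16) + 9*w^2 + 18*w + 9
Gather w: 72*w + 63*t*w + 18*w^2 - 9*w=18*w^2 + w*(63*t + 63)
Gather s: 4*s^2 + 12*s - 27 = 4*s^2 + 12*s - 27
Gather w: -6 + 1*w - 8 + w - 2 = 2*w - 16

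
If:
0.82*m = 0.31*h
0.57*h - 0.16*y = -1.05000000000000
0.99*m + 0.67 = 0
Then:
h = -1.79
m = -0.68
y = 0.19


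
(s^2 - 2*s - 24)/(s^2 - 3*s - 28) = (s - 6)/(s - 7)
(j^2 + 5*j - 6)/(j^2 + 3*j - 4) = (j + 6)/(j + 4)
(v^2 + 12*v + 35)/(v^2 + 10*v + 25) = (v + 7)/(v + 5)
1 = 1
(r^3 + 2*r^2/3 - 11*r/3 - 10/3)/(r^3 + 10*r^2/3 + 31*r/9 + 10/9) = 3*(r - 2)/(3*r + 2)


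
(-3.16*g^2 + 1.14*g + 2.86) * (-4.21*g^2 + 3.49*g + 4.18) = 13.3036*g^4 - 15.8278*g^3 - 21.2708*g^2 + 14.7466*g + 11.9548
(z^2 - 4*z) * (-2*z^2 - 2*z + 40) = -2*z^4 + 6*z^3 + 48*z^2 - 160*z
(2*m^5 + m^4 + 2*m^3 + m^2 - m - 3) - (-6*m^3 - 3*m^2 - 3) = 2*m^5 + m^4 + 8*m^3 + 4*m^2 - m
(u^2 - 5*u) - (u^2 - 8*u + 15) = 3*u - 15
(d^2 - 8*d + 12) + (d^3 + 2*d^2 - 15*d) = d^3 + 3*d^2 - 23*d + 12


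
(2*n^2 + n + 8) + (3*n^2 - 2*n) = 5*n^2 - n + 8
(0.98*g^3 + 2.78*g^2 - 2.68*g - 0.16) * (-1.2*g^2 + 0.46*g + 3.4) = -1.176*g^5 - 2.8852*g^4 + 7.8268*g^3 + 8.4112*g^2 - 9.1856*g - 0.544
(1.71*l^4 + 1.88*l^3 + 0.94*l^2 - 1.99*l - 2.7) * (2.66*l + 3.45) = 4.5486*l^5 + 10.9003*l^4 + 8.9864*l^3 - 2.0504*l^2 - 14.0475*l - 9.315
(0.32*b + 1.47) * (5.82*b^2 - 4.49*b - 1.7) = 1.8624*b^3 + 7.1186*b^2 - 7.1443*b - 2.499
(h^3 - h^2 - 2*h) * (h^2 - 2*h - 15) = h^5 - 3*h^4 - 15*h^3 + 19*h^2 + 30*h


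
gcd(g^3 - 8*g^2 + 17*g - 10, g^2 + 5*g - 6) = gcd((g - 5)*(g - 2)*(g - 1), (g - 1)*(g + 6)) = g - 1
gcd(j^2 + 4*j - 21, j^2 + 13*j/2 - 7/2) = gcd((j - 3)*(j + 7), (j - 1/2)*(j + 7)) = j + 7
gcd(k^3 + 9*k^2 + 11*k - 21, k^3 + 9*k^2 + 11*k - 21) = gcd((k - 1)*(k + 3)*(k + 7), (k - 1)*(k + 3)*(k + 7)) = k^3 + 9*k^2 + 11*k - 21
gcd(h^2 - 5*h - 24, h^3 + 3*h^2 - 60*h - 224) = h - 8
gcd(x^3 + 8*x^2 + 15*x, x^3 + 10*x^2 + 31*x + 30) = x^2 + 8*x + 15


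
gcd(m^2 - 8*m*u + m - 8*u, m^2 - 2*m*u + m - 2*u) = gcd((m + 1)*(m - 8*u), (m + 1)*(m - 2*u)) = m + 1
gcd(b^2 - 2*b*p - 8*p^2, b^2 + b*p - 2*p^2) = b + 2*p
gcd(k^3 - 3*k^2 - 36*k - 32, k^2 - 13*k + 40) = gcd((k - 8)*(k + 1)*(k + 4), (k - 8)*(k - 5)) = k - 8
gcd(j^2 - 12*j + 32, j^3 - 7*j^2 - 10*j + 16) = j - 8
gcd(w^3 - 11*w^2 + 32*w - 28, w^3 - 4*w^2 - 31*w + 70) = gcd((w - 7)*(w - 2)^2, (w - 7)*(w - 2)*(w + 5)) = w^2 - 9*w + 14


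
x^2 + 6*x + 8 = (x + 2)*(x + 4)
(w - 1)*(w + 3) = w^2 + 2*w - 3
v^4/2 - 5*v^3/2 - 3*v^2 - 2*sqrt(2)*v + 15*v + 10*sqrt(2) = (v/2 + sqrt(2)/2)*(v - 5)*(v - 2*sqrt(2))*(v + sqrt(2))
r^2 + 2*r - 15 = (r - 3)*(r + 5)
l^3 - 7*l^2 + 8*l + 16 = (l - 4)^2*(l + 1)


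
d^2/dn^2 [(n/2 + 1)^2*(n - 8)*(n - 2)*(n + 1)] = 5*n^3 - 15*n^2 - 39*n + 2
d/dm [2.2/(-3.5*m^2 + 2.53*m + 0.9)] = (15.4*m - 5.566)/(-3.5*m^2 + 2.53*m + 0.9)^2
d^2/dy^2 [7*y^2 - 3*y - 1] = 14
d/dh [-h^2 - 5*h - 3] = -2*h - 5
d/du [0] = 0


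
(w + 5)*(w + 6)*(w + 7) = w^3 + 18*w^2 + 107*w + 210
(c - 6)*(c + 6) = c^2 - 36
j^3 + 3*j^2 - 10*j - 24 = (j - 3)*(j + 2)*(j + 4)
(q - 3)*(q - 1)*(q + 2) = q^3 - 2*q^2 - 5*q + 6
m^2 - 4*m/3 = m*(m - 4/3)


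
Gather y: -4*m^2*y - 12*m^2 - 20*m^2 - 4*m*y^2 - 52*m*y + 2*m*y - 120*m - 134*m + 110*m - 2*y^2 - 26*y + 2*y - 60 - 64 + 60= -32*m^2 - 144*m + y^2*(-4*m - 2) + y*(-4*m^2 - 50*m - 24) - 64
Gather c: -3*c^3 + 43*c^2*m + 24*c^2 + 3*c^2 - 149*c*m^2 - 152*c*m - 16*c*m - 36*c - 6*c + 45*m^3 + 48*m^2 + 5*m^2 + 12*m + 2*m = -3*c^3 + c^2*(43*m + 27) + c*(-149*m^2 - 168*m - 42) + 45*m^3 + 53*m^2 + 14*m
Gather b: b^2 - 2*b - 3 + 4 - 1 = b^2 - 2*b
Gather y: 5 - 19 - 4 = -18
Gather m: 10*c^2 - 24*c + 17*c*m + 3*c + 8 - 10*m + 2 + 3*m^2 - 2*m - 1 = 10*c^2 - 21*c + 3*m^2 + m*(17*c - 12) + 9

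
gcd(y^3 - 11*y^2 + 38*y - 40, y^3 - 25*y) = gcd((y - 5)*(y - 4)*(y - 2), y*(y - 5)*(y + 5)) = y - 5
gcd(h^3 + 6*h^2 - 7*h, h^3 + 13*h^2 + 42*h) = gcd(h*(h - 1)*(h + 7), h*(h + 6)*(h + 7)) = h^2 + 7*h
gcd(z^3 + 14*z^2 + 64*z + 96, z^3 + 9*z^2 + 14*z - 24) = z^2 + 10*z + 24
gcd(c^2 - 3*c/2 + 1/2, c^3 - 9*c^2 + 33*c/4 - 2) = c - 1/2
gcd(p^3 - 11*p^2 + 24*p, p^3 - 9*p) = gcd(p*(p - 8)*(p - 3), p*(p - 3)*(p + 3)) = p^2 - 3*p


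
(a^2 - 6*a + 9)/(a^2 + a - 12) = (a - 3)/(a + 4)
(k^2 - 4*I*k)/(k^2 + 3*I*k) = (k - 4*I)/(k + 3*I)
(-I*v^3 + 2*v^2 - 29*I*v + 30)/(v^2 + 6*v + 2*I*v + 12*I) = (-I*v^3 + 2*v^2 - 29*I*v + 30)/(v^2 + 2*v*(3 + I) + 12*I)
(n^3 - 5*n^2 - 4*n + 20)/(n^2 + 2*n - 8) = (n^2 - 3*n - 10)/(n + 4)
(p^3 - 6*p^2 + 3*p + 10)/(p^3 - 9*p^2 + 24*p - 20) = (p + 1)/(p - 2)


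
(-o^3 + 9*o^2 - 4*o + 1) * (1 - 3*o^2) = 3*o^5 - 27*o^4 + 11*o^3 + 6*o^2 - 4*o + 1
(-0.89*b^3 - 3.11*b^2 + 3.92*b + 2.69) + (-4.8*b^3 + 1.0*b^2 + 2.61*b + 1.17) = -5.69*b^3 - 2.11*b^2 + 6.53*b + 3.86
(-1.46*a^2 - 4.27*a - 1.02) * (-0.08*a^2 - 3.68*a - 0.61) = 0.1168*a^4 + 5.7144*a^3 + 16.6858*a^2 + 6.3583*a + 0.6222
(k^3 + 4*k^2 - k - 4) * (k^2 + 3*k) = k^5 + 7*k^4 + 11*k^3 - 7*k^2 - 12*k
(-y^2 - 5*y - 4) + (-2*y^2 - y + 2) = -3*y^2 - 6*y - 2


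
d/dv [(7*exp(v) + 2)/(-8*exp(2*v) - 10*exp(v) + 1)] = (56*exp(2*v) + 32*exp(v) + 27)*exp(v)/(64*exp(4*v) + 160*exp(3*v) + 84*exp(2*v) - 20*exp(v) + 1)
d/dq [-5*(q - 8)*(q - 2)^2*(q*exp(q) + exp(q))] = 5*(-q^4 + 7*q^3 + 9*q^2 - 52*q + 28)*exp(q)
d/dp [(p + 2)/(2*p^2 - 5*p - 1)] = (2*p^2 - 5*p - (p + 2)*(4*p - 5) - 1)/(-2*p^2 + 5*p + 1)^2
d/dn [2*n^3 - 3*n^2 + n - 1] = 6*n^2 - 6*n + 1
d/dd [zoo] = 0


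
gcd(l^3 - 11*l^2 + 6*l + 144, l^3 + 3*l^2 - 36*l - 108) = l^2 - 3*l - 18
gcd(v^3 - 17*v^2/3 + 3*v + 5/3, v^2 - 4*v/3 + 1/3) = v - 1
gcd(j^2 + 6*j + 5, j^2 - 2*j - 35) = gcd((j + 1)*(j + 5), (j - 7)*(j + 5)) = j + 5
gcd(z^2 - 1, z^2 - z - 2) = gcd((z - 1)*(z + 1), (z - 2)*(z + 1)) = z + 1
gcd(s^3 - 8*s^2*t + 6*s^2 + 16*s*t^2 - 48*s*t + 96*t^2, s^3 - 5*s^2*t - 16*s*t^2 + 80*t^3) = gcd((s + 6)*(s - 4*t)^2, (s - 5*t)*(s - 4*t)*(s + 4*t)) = s - 4*t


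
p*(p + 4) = p^2 + 4*p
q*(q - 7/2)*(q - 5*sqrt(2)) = q^3 - 5*sqrt(2)*q^2 - 7*q^2/2 + 35*sqrt(2)*q/2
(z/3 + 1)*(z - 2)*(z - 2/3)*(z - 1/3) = z^4/3 - 61*z^2/27 + 56*z/27 - 4/9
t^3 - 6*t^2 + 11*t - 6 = (t - 3)*(t - 2)*(t - 1)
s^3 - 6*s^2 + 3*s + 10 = (s - 5)*(s - 2)*(s + 1)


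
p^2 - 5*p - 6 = (p - 6)*(p + 1)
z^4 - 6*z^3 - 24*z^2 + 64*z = z*(z - 8)*(z - 2)*(z + 4)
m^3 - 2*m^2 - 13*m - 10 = (m - 5)*(m + 1)*(m + 2)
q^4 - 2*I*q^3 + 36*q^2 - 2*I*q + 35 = (q - 7*I)*(q + 5*I)*(-I*q + 1)*(I*q + 1)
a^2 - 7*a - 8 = (a - 8)*(a + 1)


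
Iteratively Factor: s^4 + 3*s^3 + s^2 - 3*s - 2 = (s + 2)*(s^3 + s^2 - s - 1) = (s + 1)*(s + 2)*(s^2 - 1) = (s + 1)^2*(s + 2)*(s - 1)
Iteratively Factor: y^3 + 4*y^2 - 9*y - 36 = (y - 3)*(y^2 + 7*y + 12) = (y - 3)*(y + 3)*(y + 4)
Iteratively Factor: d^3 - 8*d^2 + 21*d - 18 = (d - 2)*(d^2 - 6*d + 9) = (d - 3)*(d - 2)*(d - 3)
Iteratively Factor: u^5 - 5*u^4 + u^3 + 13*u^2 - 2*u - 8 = (u + 1)*(u^4 - 6*u^3 + 7*u^2 + 6*u - 8) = (u - 4)*(u + 1)*(u^3 - 2*u^2 - u + 2) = (u - 4)*(u - 1)*(u + 1)*(u^2 - u - 2) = (u - 4)*(u - 2)*(u - 1)*(u + 1)*(u + 1)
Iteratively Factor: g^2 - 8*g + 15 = (g - 3)*(g - 5)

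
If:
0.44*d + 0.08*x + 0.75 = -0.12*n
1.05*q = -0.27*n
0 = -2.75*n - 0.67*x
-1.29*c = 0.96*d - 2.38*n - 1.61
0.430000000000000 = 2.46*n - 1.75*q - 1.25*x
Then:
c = 2.60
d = -1.68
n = 0.05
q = -0.01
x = -0.22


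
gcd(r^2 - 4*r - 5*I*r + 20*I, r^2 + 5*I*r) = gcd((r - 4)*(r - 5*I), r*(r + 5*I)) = 1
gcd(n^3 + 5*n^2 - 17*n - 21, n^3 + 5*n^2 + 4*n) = n + 1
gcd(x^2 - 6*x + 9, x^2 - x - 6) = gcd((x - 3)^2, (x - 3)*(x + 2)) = x - 3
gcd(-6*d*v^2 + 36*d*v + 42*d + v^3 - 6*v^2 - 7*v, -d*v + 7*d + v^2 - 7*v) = v - 7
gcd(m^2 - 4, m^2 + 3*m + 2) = m + 2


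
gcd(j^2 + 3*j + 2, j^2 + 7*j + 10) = j + 2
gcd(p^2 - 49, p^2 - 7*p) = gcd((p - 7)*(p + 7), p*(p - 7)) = p - 7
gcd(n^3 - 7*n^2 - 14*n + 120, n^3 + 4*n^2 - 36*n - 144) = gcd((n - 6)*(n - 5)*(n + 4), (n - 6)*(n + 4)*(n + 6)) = n^2 - 2*n - 24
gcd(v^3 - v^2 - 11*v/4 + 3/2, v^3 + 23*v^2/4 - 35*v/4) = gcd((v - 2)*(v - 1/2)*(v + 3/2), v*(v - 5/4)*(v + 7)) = 1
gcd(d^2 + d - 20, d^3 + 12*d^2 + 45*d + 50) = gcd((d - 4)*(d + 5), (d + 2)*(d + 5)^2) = d + 5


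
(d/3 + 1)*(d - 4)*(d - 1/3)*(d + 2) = d^4/3 + 2*d^3/9 - 43*d^2/9 - 58*d/9 + 8/3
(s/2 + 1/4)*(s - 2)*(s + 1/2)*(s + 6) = s^4/2 + 5*s^3/2 - 31*s^2/8 - 11*s/2 - 3/2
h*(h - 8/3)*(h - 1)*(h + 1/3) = h^4 - 10*h^3/3 + 13*h^2/9 + 8*h/9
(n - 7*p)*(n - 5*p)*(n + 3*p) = n^3 - 9*n^2*p - n*p^2 + 105*p^3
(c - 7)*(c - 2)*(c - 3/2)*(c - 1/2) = c^4 - 11*c^3 + 131*c^2/4 - 139*c/4 + 21/2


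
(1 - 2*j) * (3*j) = -6*j^2 + 3*j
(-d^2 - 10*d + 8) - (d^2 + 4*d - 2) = -2*d^2 - 14*d + 10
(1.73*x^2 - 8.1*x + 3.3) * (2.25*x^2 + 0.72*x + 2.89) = 3.8925*x^4 - 16.9794*x^3 + 6.5927*x^2 - 21.033*x + 9.537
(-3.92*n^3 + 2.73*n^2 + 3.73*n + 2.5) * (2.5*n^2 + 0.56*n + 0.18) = -9.8*n^5 + 4.6298*n^4 + 10.1482*n^3 + 8.8302*n^2 + 2.0714*n + 0.45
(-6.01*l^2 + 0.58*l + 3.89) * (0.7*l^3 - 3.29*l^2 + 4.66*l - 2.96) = -4.207*l^5 + 20.1789*l^4 - 27.1918*l^3 + 7.6943*l^2 + 16.4106*l - 11.5144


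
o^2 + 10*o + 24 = (o + 4)*(o + 6)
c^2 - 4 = (c - 2)*(c + 2)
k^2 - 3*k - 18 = (k - 6)*(k + 3)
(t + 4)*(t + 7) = t^2 + 11*t + 28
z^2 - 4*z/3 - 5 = (z - 3)*(z + 5/3)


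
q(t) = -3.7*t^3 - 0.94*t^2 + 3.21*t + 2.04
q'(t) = -11.1*t^2 - 1.88*t + 3.21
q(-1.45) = 6.69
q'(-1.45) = -17.40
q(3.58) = -168.28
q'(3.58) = -145.78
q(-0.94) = 1.27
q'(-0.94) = -4.83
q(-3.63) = 154.98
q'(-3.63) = -136.23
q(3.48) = -154.11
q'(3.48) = -137.76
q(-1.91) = 18.26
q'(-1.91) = -33.69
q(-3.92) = 197.89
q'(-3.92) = -159.99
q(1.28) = -3.15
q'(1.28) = -17.38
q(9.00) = -2742.51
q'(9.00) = -912.81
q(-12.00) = 6221.76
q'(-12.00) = -1572.63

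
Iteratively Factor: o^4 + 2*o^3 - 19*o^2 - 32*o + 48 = (o - 4)*(o^3 + 6*o^2 + 5*o - 12) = (o - 4)*(o + 3)*(o^2 + 3*o - 4) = (o - 4)*(o + 3)*(o + 4)*(o - 1)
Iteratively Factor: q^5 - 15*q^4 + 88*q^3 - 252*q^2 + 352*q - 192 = (q - 2)*(q^4 - 13*q^3 + 62*q^2 - 128*q + 96) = (q - 4)*(q - 2)*(q^3 - 9*q^2 + 26*q - 24) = (q - 4)*(q - 2)^2*(q^2 - 7*q + 12) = (q - 4)^2*(q - 2)^2*(q - 3)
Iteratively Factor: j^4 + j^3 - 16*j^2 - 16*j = (j + 1)*(j^3 - 16*j) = j*(j + 1)*(j^2 - 16) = j*(j + 1)*(j + 4)*(j - 4)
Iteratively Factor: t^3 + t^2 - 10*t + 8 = (t - 2)*(t^2 + 3*t - 4) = (t - 2)*(t - 1)*(t + 4)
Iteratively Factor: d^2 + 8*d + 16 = (d + 4)*(d + 4)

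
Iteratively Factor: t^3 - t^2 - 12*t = (t - 4)*(t^2 + 3*t) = (t - 4)*(t + 3)*(t)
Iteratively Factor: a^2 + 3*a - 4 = (a - 1)*(a + 4)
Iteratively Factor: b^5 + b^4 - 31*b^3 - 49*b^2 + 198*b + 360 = (b + 2)*(b^4 - b^3 - 29*b^2 + 9*b + 180) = (b - 5)*(b + 2)*(b^3 + 4*b^2 - 9*b - 36) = (b - 5)*(b + 2)*(b + 3)*(b^2 + b - 12) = (b - 5)*(b - 3)*(b + 2)*(b + 3)*(b + 4)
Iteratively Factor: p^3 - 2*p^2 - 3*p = (p)*(p^2 - 2*p - 3) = p*(p - 3)*(p + 1)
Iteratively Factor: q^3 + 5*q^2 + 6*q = (q + 2)*(q^2 + 3*q) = q*(q + 2)*(q + 3)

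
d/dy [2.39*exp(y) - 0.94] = 2.39*exp(y)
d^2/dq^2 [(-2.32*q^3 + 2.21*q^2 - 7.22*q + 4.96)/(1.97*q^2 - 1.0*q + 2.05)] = (-33.234156*q^3 + 90.481074*q^2 + 57.82182*q - 41.16887)/(7.645373*q^6 - 11.6427*q^5 + 29.777535*q^4 - 25.231*q^3 + 30.986775*q^2 - 12.6075*q + 8.615125)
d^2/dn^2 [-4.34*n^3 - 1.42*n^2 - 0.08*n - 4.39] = -26.04*n - 2.84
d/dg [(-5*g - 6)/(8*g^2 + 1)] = (40*g^2 + 96*g - 5)/(64*g^4 + 16*g^2 + 1)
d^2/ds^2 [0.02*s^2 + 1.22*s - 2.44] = 0.0400000000000000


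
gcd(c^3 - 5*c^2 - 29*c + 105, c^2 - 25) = c + 5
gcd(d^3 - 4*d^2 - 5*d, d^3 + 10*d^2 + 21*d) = d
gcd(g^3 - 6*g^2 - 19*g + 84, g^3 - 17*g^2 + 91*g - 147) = g^2 - 10*g + 21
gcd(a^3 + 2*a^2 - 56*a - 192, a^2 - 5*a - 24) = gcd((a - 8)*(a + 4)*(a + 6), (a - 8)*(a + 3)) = a - 8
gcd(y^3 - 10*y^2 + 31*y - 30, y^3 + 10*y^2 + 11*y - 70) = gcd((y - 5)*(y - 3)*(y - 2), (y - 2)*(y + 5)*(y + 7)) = y - 2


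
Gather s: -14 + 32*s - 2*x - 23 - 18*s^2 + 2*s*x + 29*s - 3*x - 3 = -18*s^2 + s*(2*x + 61) - 5*x - 40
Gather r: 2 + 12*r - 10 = 12*r - 8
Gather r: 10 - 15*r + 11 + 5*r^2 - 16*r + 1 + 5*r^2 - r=10*r^2 - 32*r + 22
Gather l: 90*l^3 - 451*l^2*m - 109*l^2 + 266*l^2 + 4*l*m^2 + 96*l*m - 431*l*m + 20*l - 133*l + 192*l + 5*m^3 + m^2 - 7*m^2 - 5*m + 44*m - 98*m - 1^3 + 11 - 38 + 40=90*l^3 + l^2*(157 - 451*m) + l*(4*m^2 - 335*m + 79) + 5*m^3 - 6*m^2 - 59*m + 12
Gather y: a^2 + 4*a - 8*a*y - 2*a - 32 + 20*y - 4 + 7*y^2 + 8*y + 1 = a^2 + 2*a + 7*y^2 + y*(28 - 8*a) - 35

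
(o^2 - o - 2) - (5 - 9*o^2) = 10*o^2 - o - 7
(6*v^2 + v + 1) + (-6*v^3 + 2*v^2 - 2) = -6*v^3 + 8*v^2 + v - 1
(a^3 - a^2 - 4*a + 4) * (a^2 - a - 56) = a^5 - 2*a^4 - 59*a^3 + 64*a^2 + 220*a - 224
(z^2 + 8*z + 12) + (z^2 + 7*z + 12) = 2*z^2 + 15*z + 24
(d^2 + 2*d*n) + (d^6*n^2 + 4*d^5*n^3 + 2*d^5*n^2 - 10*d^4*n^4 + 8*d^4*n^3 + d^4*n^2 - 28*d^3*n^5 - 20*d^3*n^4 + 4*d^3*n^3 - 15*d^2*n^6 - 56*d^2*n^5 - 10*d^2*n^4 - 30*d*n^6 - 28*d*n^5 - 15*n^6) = d^6*n^2 + 4*d^5*n^3 + 2*d^5*n^2 - 10*d^4*n^4 + 8*d^4*n^3 + d^4*n^2 - 28*d^3*n^5 - 20*d^3*n^4 + 4*d^3*n^3 - 15*d^2*n^6 - 56*d^2*n^5 - 10*d^2*n^4 + d^2 - 30*d*n^6 - 28*d*n^5 + 2*d*n - 15*n^6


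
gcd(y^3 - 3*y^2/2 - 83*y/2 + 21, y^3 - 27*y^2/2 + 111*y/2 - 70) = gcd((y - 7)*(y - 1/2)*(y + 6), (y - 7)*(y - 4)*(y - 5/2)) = y - 7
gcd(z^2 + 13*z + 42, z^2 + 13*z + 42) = z^2 + 13*z + 42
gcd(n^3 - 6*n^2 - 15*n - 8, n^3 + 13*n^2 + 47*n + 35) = n + 1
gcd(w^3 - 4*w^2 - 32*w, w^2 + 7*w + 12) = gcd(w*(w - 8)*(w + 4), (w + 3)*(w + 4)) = w + 4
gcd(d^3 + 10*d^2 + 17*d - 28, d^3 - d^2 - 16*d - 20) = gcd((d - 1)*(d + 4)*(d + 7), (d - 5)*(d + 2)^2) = 1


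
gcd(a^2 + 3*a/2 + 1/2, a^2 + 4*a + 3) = a + 1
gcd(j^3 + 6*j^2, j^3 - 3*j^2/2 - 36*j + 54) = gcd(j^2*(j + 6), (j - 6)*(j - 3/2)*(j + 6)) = j + 6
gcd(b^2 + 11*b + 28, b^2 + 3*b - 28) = b + 7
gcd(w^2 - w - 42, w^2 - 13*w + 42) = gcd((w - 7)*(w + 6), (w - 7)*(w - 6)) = w - 7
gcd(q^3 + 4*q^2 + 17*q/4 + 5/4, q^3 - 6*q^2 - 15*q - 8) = q + 1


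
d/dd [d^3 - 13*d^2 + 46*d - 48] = 3*d^2 - 26*d + 46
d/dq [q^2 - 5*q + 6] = 2*q - 5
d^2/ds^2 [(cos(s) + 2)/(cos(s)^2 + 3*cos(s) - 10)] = (-9*(1 - cos(2*s))^2*cos(s)/4 - 5*(1 - cos(2*s))^2/4 - 241*cos(s)/2 - 63*cos(2*s) - 21*cos(3*s) + cos(5*s)/2 + 78)/((cos(s) - 2)^3*(cos(s) + 5)^3)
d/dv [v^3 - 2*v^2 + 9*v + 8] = 3*v^2 - 4*v + 9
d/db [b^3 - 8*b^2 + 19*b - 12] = 3*b^2 - 16*b + 19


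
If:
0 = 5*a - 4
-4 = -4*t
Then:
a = 4/5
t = 1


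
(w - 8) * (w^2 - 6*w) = w^3 - 14*w^2 + 48*w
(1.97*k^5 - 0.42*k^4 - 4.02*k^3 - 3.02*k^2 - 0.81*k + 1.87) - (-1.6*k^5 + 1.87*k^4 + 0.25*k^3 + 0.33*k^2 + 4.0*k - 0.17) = 3.57*k^5 - 2.29*k^4 - 4.27*k^3 - 3.35*k^2 - 4.81*k + 2.04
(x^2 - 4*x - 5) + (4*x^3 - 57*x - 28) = 4*x^3 + x^2 - 61*x - 33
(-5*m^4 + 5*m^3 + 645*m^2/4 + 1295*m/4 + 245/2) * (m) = -5*m^5 + 5*m^4 + 645*m^3/4 + 1295*m^2/4 + 245*m/2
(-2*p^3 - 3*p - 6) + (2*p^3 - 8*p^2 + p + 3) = -8*p^2 - 2*p - 3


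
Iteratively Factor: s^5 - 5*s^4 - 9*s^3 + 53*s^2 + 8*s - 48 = (s - 4)*(s^4 - s^3 - 13*s^2 + s + 12) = (s - 4)*(s + 3)*(s^3 - 4*s^2 - s + 4) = (s - 4)^2*(s + 3)*(s^2 - 1) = (s - 4)^2*(s + 1)*(s + 3)*(s - 1)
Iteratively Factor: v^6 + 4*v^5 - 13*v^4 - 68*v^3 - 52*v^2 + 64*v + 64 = (v + 2)*(v^5 + 2*v^4 - 17*v^3 - 34*v^2 + 16*v + 32) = (v - 4)*(v + 2)*(v^4 + 6*v^3 + 7*v^2 - 6*v - 8) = (v - 4)*(v + 2)*(v + 4)*(v^3 + 2*v^2 - v - 2) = (v - 4)*(v + 1)*(v + 2)*(v + 4)*(v^2 + v - 2) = (v - 4)*(v - 1)*(v + 1)*(v + 2)*(v + 4)*(v + 2)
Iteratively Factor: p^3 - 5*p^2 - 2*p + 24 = (p + 2)*(p^2 - 7*p + 12) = (p - 4)*(p + 2)*(p - 3)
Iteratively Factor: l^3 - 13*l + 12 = (l - 3)*(l^2 + 3*l - 4) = (l - 3)*(l + 4)*(l - 1)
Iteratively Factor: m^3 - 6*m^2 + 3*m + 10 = (m + 1)*(m^2 - 7*m + 10) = (m - 2)*(m + 1)*(m - 5)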